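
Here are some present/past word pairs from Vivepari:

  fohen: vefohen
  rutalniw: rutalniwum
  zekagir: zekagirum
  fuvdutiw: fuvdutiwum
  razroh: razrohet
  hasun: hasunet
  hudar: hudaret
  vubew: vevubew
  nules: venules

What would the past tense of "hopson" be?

hopsonet

"hopson" has last vowel 'o'. The one such stem in the data (razroh → razrohet) adds -et, so the same rule applies.
So hopson → hopsonet.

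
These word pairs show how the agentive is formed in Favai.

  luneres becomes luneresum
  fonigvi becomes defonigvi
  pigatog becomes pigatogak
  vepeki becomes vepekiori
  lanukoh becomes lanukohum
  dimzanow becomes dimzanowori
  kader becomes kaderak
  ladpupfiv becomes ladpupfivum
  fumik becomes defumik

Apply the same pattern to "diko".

"diko" begins with d-. The one such stem in the data (dimzanow → dimzanowori) adds -ori, so the same rule applies.
The other patterns: stems beginning with k- or p- add -ak; stems beginning with f- add the prefix de-; stems beginning with l- add -um.
So diko → dikoori.

dikoori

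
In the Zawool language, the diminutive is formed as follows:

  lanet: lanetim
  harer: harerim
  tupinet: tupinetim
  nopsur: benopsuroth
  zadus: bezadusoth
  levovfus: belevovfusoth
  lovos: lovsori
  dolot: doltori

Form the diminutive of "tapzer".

harer and nopsur both end in -r yet inflect differently (harerim, benopsuroth), so the final letter is not what conditions the rule; the last vowel is.
"tapzer" has last vowel 'e'. The stems whose last vowel is 'e' (lanet → lanetim, harer → harerim, tupinet → tupinetim) add -im.
The other patterns: stems whose last vowel is 'u' add be- … -oth around the stem; stems whose last vowel is 'o' delete the last vowel and add -ori.
So tapzer → tapzerim.

tapzerim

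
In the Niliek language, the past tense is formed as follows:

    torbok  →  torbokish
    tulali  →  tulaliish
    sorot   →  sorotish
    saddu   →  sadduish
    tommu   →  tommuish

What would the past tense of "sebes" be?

Every pair shown (torbok → torbokish, tulali → tulaliish, sorot → sorotish, …) follows the same rule: add -ish.
So sebes → sebesish.

sebesish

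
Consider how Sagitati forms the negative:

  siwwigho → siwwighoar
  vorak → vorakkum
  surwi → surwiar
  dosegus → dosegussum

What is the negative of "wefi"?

"wefi" ends in a vowel. The stems ending in a vowel (surwi → surwiar, siwwigho → siwwighoar) add -ar.
The other pattern: stems ending in a consonant double the final consonant and add -um.
So wefi → wefiar.

wefiar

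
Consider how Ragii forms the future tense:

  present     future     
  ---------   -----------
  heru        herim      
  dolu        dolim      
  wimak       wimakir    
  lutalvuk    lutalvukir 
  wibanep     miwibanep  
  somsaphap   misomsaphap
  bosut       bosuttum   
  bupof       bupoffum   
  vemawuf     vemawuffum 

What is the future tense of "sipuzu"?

"sipuzu" ends in -u. The stems ending in -u (heru → herim, dolu → dolim) drop the final letter and add -im.
The other patterns: stems ending in -k add -ir; stems ending in -p add the prefix mi-; stems ending in -f or -t double the final consonant and add -um.
So sipuzu → sipuzim.

sipuzim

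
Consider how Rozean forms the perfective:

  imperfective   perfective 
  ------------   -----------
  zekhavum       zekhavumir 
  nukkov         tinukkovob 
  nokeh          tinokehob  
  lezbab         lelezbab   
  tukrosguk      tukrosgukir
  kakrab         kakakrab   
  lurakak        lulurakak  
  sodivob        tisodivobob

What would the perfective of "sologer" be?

lurakak and tukrosguk both end in -k yet inflect differently (lulurakak, tukrosgukir), so the final letter is not what conditions the rule; the last vowel is.
"sologer" has last vowel 'e'. The one such stem in the data (nokeh → tinokehob) adds ti- … -ob around the stem, so the same rule applies.
The other patterns: stems whose last vowel is 'a' repeat the first consonant+vowel as a prefix; stems whose last vowel is 'u' add -ir.
So sologer → tisologerob.

tisologerob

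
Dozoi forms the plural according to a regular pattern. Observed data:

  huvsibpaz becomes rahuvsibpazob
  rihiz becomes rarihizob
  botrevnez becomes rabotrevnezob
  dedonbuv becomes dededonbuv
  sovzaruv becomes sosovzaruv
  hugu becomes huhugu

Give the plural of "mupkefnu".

mumupkefnu

"mupkefnu" ends in -u. The one such stem in the data (hugu → huhugu) repeats the first consonant+vowel as a prefix (as do dedonbuv, sovzaruv), so the same rule applies.
The other pattern: stems ending in -z add ra- … -ob around the stem.
So mupkefnu → mumupkefnu.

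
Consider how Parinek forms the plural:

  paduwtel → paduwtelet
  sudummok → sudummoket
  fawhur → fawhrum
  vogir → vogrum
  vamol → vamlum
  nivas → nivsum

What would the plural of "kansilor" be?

paduwtel and vamol both end in -l yet inflect differently (paduwtelet, vamlum), so the final letter is not what conditions the rule; the number of vowels is.
"kansilor" has 3 vowels. The stems with 3 vowels (paduwtel → paduwtelet, sudummok → sudummoket) add -et.
The other pattern: stems with 2 vowels delete the last vowel and add -um.
So kansilor → kansiloret.

kansiloret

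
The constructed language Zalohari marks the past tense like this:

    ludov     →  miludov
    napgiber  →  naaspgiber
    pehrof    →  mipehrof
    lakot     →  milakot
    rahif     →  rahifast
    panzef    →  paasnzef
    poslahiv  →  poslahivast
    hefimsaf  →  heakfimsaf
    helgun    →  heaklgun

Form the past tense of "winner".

ludov and poslahiv both end in -v yet inflect differently (miludov, poslahivast), so the final letter is not what conditions the rule; the last vowel is.
"winner" has last vowel 'e'. The stems whose last vowel is 'e' (panzef → paasnzef, napgiber → naaspgiber) insert -as- after the first vowel.
The other patterns: stems whose last vowel is 'o' add the prefix mi-; stems whose last vowel is 'i' add -ast; stems whose last vowel is 'a' or 'u' insert -ak- after the first vowel.
So winner → wiasnner.

wiasnner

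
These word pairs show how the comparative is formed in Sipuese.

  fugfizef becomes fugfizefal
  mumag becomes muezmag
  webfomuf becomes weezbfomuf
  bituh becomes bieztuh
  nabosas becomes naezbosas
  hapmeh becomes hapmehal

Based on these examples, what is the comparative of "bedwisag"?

beezdwisag

hapmeh and bituh both end in -h yet inflect differently (hapmehal, bieztuh), so the final letter is not what conditions the rule; the last vowel is.
"bedwisag" has last vowel 'a'. The stems whose last vowel is 'a' (nabosas → naezbosas, mumag → muezmag) insert -ez- after the first vowel.
So bedwisag → beezdwisag.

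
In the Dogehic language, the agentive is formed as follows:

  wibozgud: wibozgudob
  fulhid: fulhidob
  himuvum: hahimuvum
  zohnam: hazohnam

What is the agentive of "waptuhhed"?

wibozgud and himuvum both have last vowel 'u' yet inflect differently (wibozgudob, hahimuvum), so the last vowel is not what conditions the rule; the final letter is.
"waptuhhed" ends in -d. The stems ending in -d (wibozgud → wibozgudob, fulhid → fulhidob) add -ob.
So waptuhhed → waptuhhedob.

waptuhhedob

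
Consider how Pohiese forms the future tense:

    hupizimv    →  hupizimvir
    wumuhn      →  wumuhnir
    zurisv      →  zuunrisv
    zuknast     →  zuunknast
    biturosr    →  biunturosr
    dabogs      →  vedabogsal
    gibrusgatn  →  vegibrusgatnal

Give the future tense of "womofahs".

womofahsir

hupizimv and zurisv both end in -v yet inflect differently (hupizimvir, zuunrisv), so the final letter is not what conditions the rule; the second-to-last letter is.
"womofahs" has second-to-last letter 'h'. The one such stem in the data (wumuhn → wumuhnir) adds -ir, so the same rule applies.
So womofahs → womofahsir.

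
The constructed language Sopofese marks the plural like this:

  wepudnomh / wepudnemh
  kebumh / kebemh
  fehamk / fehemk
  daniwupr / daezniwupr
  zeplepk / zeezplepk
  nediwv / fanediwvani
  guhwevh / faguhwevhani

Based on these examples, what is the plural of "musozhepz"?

fehamk and zeplepk both end in -k yet inflect differently (fehemk, zeezplepk), so the final letter is not what conditions the rule; the second-to-last letter is.
"musozhepz" has second-to-last letter 'p'. The stems whose second-to-last letter is 'p' (daniwupr → daezniwupr, zeplepk → zeezplepk) insert -ez- after the first vowel.
So musozhepz → muezsozhepz.

muezsozhepz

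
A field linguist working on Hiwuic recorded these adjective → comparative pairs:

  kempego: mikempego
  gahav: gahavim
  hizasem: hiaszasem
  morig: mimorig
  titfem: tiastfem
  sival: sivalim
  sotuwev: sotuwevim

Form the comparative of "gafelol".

titfem and sotuwev both have last vowel 'e' yet inflect differently (tiastfem, sotuwevim), so the last vowel is not what conditions the rule; the final letter is.
"gafelol" ends in -l. The one such stem in the data (sival → sivalim) adds -im, so the same rule applies.
The other patterns: stems ending in -g or -o add the prefix mi-; stems ending in -m insert -as- after the first vowel.
So gafelol → gafelolim.

gafelolim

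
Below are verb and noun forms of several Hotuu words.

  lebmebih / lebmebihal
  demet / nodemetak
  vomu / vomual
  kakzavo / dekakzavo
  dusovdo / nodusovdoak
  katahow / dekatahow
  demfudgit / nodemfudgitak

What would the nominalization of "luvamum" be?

dusovdo and kakzavo both end in -o yet inflect differently (nodusovdoak, dekakzavo), so the final letter is not what conditions the rule; the first letter is.
"luvamum" begins with l-. The one such stem in the data (lebmebih → lebmebihal) adds -al, so the same rule applies.
So luvamum → luvamumal.

luvamumal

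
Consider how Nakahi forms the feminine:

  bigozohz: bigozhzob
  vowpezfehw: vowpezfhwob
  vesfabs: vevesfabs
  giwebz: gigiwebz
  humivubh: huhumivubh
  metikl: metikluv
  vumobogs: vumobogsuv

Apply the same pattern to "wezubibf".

bigozohz and giwebz both end in -z yet inflect differently (bigozhzob, gigiwebz), so the final letter is not what conditions the rule; the second-to-last letter is.
"wezubibf" has second-to-last letter 'b'. The stems whose second-to-last letter is 'b' (vesfabs → vevesfabs, giwebz → gigiwebz, humivubh → huhumivubh) repeat the first consonant+vowel as a prefix.
The other patterns: stems whose second-to-last letter is 'h' delete the last vowel and add -ob; stems whose second-to-last letter is 'g' or 'k' add -uv.
So wezubibf → wewezubibf.

wewezubibf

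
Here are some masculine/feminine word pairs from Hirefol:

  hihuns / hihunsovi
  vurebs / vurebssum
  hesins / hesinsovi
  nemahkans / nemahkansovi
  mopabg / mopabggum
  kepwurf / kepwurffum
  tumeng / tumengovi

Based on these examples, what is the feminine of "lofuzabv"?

hihuns and vurebs both end in -s yet inflect differently (hihunsovi, vurebssum), so the final letter is not what conditions the rule; the second-to-last letter is.
"lofuzabv" has second-to-last letter 'b'. The stems whose second-to-last letter is 'b' (vurebs → vurebssum, mopabg → mopabggum) double the final consonant and add -um.
The other pattern: stems whose second-to-last letter is 'n' add -ovi.
So lofuzabv → lofuzabvvum.

lofuzabvvum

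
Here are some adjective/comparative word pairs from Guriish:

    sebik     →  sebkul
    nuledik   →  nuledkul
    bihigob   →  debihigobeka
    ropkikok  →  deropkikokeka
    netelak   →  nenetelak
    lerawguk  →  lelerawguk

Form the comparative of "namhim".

namhmul

sebik and ropkikok both end in -k yet inflect differently (sebkul, deropkikokeka), so the final letter is not what conditions the rule; the last vowel is.
"namhim" has last vowel 'i'. The stems whose last vowel is 'i' (sebik → sebkul, nuledik → nuledkul) delete the last vowel and add -ul.
So namhim → namhmul.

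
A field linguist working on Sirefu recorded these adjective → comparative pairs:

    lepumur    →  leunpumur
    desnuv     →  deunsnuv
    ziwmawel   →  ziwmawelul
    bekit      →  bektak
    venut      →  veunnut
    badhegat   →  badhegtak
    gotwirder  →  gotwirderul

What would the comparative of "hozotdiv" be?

hozotdvak

gotwirder and lepumur both end in -r yet inflect differently (gotwirderul, leunpumur), so the final letter is not what conditions the rule; the last vowel is.
"hozotdiv" has last vowel 'i'. The one such stem in the data (bekit → bektak) deletes the last vowel and adds -ak (as does badhegat), so the same rule applies.
So hozotdiv → hozotdvak.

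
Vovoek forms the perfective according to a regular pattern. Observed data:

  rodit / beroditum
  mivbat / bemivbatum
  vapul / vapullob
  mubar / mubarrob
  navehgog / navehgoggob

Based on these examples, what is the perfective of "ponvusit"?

beponvusitum

mivbat and mubar both have last vowel 'a' yet inflect differently (bemivbatum, mubarrob), so the last vowel is not what conditions the rule; the final letter is.
"ponvusit" ends in -t. The stems ending in -t (rodit → beroditum, mivbat → bemivbatum) add be- … -um around the stem.
The other pattern: stems ending in -g, -l or -r double the final consonant and add -ob.
So ponvusit → beponvusitum.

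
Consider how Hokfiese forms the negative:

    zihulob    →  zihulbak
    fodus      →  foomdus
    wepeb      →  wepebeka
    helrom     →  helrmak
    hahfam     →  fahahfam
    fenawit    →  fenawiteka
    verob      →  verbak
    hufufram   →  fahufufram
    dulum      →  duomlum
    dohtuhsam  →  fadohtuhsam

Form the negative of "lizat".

hahfam and dulum both end in -m yet inflect differently (fahahfam, duomlum), so the final letter is not what conditions the rule; the last vowel is.
"lizat" has last vowel 'a'. The stems whose last vowel is 'a' (hahfam → fahahfam, hufufram → fahufufram, dohtuhsam → fadohtuhsam) add the prefix fa-.
So lizat → falizat.

falizat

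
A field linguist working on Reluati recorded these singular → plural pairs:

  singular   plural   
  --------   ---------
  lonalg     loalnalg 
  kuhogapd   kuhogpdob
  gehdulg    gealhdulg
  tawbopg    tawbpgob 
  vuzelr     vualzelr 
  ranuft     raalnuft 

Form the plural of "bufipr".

tawbopg and gehdulg both end in -g yet inflect differently (tawbpgob, gealhdulg), so the final letter is not what conditions the rule; the second-to-last letter is.
"bufipr" has second-to-last letter 'p'. The stems whose second-to-last letter is 'p' (kuhogapd → kuhogpdob, tawbopg → tawbpgob) delete the last vowel and add -ob.
The other pattern: stems whose second-to-last letter is 'f' or 'l' insert -al- after the first vowel.
So bufipr → bufprob.

bufprob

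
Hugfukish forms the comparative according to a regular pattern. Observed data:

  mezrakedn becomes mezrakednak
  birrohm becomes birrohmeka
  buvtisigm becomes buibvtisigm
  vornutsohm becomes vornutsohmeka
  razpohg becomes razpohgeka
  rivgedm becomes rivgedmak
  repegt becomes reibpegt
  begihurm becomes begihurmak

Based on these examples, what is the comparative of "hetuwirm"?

hetuwirmak

buvtisigm and vornutsohm both end in -m yet inflect differently (buibvtisigm, vornutsohmeka), so the final letter is not what conditions the rule; the second-to-last letter is.
"hetuwirm" has second-to-last letter 'r'. The one such stem in the data (begihurm → begihurmak) adds -ak, so the same rule applies.
The other patterns: stems whose second-to-last letter is 'g' insert -ib- after the first vowel; stems whose second-to-last letter is 'h' add -eka.
So hetuwirm → hetuwirmak.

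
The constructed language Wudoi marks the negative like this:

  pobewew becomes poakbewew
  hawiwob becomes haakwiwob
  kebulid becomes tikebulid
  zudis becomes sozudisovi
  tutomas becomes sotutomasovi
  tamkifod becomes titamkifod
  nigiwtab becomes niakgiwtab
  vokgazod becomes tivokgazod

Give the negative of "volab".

zudis and kebulid both have last vowel 'i' yet inflect differently (sozudisovi, tikebulid), so the last vowel is not what conditions the rule; the final letter is.
"volab" ends in -b. The stems ending in -b (nigiwtab → niakgiwtab, hawiwob → haakwiwob) insert -ak- after the first vowel.
The other patterns: stems ending in -s add so- … -ovi around the stem; stems ending in -d add the prefix ti-.
So volab → voaklab.

voaklab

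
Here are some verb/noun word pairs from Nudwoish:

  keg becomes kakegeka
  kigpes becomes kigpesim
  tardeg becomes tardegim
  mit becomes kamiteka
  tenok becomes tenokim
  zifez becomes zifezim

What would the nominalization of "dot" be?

keg and tardeg both end in -g yet inflect differently (kakegeka, tardegim), so the final letter is not what conditions the rule; the number of vowels is.
"dot" has 1 vowel. The stems with 1 vowel (mit → kamiteka, keg → kakegeka) add ka- … -eka around the stem.
The other pattern: stems with 2 vowels add -im.
So dot → kadoteka.

kadoteka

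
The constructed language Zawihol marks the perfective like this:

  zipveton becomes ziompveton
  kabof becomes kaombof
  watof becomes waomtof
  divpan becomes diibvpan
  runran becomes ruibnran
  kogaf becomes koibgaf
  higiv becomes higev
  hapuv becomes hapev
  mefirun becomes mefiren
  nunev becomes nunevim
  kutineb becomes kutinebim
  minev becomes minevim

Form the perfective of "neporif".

neporef

zipveton and divpan both end in -n yet inflect differently (ziompveton, diibvpan), so the final letter is not what conditions the rule; the last vowel is.
"neporif" has last vowel 'i'. The one such stem in the data (higiv → higev) changes the last vowel to 'e' (as do hapuv, mefirun), so the same rule applies.
The other patterns: stems whose last vowel is 'o' insert -om- after the first vowel; stems whose last vowel is 'a' insert -ib- after the first vowel; stems whose last vowel is 'e' add -im.
So neporif → neporef.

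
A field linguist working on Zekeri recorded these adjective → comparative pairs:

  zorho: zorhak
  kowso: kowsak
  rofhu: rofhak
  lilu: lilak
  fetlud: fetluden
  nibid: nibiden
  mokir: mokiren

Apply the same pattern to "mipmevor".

rofhu and fetlud both have last vowel 'u' yet inflect differently (rofhak, fetluden), so the last vowel is not what conditions the rule; whether the stem ends in a vowel or a consonant is.
"mipmevor" ends in a consonant. The stems ending in a consonant (fetlud → fetluden, nibid → nibiden, mokir → mokiren) add -en.
So mipmevor → mipmevoren.

mipmevoren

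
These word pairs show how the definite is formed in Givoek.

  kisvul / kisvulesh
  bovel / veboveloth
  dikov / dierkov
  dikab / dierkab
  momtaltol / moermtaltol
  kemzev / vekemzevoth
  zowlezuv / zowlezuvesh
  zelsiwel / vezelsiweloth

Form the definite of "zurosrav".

kisvul and momtaltol both end in -l yet inflect differently (kisvulesh, moermtaltol), so the final letter is not what conditions the rule; the last vowel is.
"zurosrav" has last vowel 'a'. The one such stem in the data (dikab → dierkab) inserts -er- after the first vowel (as do momtaltol, dikov), so the same rule applies.
The other patterns: stems whose last vowel is 'u' add -esh; stems whose last vowel is 'e' add ve- … -oth around the stem.
So zurosrav → zuerrosrav.

zuerrosrav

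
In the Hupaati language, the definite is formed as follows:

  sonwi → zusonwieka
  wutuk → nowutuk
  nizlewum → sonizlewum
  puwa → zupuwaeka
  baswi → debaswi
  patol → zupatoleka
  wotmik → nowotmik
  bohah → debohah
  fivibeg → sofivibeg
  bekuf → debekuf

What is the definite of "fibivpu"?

sofibivpu

"fibivpu" begins with f-. The one such stem in the data (fivibeg → sofivibeg) adds the prefix so-, so the same rule applies.
So fibivpu → sofibivpu.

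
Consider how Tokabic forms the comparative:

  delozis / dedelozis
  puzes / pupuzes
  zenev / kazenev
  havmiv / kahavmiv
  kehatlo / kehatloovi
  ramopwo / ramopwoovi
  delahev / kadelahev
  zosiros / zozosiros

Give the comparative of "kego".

kegoovi

zenev and puzes both have last vowel 'e' yet inflect differently (kazenev, pupuzes), so the last vowel is not what conditions the rule; the final letter is.
"kego" ends in -o. The stems ending in -o (ramopwo → ramopwoovi, kehatlo → kehatloovi) add -ovi.
So kego → kegoovi.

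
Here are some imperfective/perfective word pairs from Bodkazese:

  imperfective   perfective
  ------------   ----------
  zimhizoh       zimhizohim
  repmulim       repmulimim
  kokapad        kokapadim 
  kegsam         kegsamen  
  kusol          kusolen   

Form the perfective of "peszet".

"peszet" has 2 vowels. The stems with 2 vowels (kegsam → kegsamen, kusol → kusolen) add -en.
So peszet → peszeten.

peszeten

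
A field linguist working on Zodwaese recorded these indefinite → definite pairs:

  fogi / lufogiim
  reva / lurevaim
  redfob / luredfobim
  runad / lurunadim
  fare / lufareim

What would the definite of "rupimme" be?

Every pair shown (fogi → lufogiim, reva → lurevaim, redfob → luredfobim, …) follows the same rule: add lu- … -im around the stem.
So rupimme → lurupimmeim.

lurupimmeim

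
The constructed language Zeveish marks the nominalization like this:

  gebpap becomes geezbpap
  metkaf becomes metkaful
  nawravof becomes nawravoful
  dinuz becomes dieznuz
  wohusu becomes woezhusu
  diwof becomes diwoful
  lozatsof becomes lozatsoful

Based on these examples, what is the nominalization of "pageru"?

paezgeru

metkaf and gebpap both have last vowel 'a' yet inflect differently (metkaful, geezbpap), so the last vowel is not what conditions the rule; the final letter is.
"pageru" ends in -u. The one such stem in the data (wohusu → woezhusu) inserts -ez- after the first vowel (as do dinuz, gebpap), so the same rule applies.
So pageru → paezgeru.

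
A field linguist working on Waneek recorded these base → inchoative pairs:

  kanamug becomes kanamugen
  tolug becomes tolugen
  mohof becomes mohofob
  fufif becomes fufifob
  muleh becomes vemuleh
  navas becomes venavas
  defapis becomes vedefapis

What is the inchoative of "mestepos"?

vemestepos

fufif and defapis both have last vowel 'i' yet inflect differently (fufifob, vedefapis), so the last vowel is not what conditions the rule; the final letter is.
"mestepos" ends in -s. The stems ending in -s (navas → venavas, defapis → vedefapis) add the prefix ve-.
The other patterns: stems ending in -g add -en; stems ending in -f add -ob.
So mestepos → vemestepos.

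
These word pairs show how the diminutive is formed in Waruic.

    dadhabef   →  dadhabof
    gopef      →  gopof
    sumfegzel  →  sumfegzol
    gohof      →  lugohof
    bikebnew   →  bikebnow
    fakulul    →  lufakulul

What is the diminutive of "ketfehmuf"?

"ketfehmuf" has last vowel 'u'. The one such stem in the data (fakulul → lufakulul) adds the prefix lu-, so the same rule applies.
The other pattern: stems whose last vowel is 'e' change the last vowel to 'o'.
So ketfehmuf → luketfehmuf.

luketfehmuf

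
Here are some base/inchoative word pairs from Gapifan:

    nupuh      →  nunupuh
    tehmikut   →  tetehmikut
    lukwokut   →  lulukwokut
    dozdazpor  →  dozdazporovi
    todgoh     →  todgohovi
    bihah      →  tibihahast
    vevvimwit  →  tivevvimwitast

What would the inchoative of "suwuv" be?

susuwuv

"suwuv" has last vowel 'u'. The stems whose last vowel is 'u' (nupuh → nunupuh, tehmikut → tetehmikut, lukwokut → lulukwokut) repeat the first consonant+vowel as a prefix.
The other patterns: stems whose last vowel is 'o' add -ovi; stems whose last vowel is 'a' or 'i' add ti- … -ast around the stem.
So suwuv → susuwuv.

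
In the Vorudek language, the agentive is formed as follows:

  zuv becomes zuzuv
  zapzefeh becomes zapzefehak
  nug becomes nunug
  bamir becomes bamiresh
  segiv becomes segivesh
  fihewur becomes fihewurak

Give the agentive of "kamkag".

kamkagesh

"kamkag" has 2 vowels. The stems with 2 vowels (bamir → bamiresh, segiv → segivesh) add -esh.
The other patterns: stems with 1 vowel repeat the first consonant+vowel as a prefix; stems with 3 vowels add -ak.
So kamkag → kamkagesh.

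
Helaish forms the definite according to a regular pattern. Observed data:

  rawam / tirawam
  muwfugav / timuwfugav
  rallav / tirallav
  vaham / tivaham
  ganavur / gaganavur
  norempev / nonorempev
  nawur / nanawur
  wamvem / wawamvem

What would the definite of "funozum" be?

"funozum" has last vowel 'u'. The stems whose last vowel is 'u' (ganavur → gaganavur, nawur → nanawur) repeat the first consonant+vowel as a prefix.
So funozum → fufunozum.

fufunozum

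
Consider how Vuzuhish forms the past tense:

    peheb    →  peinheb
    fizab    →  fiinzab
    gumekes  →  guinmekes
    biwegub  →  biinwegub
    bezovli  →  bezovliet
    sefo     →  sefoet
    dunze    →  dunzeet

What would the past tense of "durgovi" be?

peheb and dunze both have last vowel 'e' yet inflect differently (peinheb, dunzeet), so the last vowel is not what conditions the rule; whether the stem ends in a vowel or a consonant is.
"durgovi" ends in a vowel. The stems ending in a vowel (bezovli → bezovliet, sefo → sefoet, dunze → dunzeet) add -et.
The other pattern: stems ending in a consonant insert -in- after the first vowel.
So durgovi → durgoviet.

durgoviet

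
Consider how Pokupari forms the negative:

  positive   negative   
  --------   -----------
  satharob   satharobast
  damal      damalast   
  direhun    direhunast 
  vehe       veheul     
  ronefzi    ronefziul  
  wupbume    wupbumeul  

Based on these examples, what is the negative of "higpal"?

"higpal" ends in a consonant. The stems ending in a consonant (satharob → satharobast, damal → damalast, direhun → direhunast) add -ast.
So higpal → higpalast.

higpalast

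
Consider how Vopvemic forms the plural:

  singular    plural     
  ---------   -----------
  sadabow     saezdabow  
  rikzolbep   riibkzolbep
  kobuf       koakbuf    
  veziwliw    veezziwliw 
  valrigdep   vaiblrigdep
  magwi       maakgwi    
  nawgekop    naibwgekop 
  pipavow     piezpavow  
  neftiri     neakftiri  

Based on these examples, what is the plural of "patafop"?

nawgekop and sadabow both have last vowel 'o' yet inflect differently (naibwgekop, saezdabow), so the last vowel is not what conditions the rule; the final letter is.
"patafop" ends in -p. The stems ending in -p (nawgekop → naibwgekop, rikzolbep → riibkzolbep, valrigdep → vaiblrigdep) insert -ib- after the first vowel.
So patafop → paibtafop.

paibtafop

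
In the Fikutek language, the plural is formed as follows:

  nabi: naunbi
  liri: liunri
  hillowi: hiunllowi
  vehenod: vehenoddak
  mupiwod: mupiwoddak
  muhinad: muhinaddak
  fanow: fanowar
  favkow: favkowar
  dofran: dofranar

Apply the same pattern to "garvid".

garviddak

vehenod and fanow both have last vowel 'o' yet inflect differently (vehenoddak, fanowar), so the last vowel is not what conditions the rule; the final letter is.
"garvid" ends in -d. The stems ending in -d (vehenod → vehenoddak, mupiwod → mupiwoddak, muhinad → muhinaddak) double the final consonant and add -ak.
The other patterns: stems ending in -i insert -un- after the first vowel; stems ending in -n or -w add -ar.
So garvid → garviddak.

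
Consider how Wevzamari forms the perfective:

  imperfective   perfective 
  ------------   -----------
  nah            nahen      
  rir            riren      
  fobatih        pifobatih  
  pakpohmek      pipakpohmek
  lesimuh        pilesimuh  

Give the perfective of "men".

menen

nah and fobatih both end in -h yet inflect differently (nahen, pifobatih), so the final letter is not what conditions the rule; the number of vowels is.
"men" has 1 vowel. The stems with 1 vowel (nah → nahen, rir → riren) add -en.
The other pattern: stems with 3 vowels add the prefix pi-.
So men → menen.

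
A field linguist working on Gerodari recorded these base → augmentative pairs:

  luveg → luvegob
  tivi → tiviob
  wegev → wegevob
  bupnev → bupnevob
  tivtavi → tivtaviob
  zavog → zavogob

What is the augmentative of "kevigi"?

kevigiob

Every pair shown (luveg → luvegob, tivi → tiviob, wegev → wegevob, …) follows the same rule: add -ob.
So kevigi → kevigiob.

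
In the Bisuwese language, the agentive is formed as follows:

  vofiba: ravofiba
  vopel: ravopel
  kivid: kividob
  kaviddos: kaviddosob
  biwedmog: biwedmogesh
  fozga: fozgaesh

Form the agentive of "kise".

vofiba and fozga both end in -a yet inflect differently (ravofiba, fozgaesh), so the final letter is not what conditions the rule; the first letter is.
"kise" begins with k-. The stems beginning with k- (kivid → kividob, kaviddos → kaviddosob) add -ob.
So kise → kiseob.

kiseob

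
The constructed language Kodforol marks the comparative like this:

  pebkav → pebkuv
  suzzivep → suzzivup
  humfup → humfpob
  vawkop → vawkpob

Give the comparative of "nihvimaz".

suzzivep and humfup both end in -p yet inflect differently (suzzivup, humfpob), so the final letter is not what conditions the rule; the last vowel is.
"nihvimaz" has last vowel 'a'. The one such stem in the data (pebkav → pebkuv) changes the last vowel to 'u' (as does suzzivep), so the same rule applies.
The other pattern: stems whose last vowel is 'o' or 'u' delete the last vowel and add -ob.
So nihvimaz → nihvimuz.

nihvimuz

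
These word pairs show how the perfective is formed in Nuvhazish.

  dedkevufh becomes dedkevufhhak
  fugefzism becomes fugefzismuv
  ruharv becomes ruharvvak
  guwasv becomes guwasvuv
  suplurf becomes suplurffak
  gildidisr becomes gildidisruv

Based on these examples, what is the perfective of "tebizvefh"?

tebizvefhhak

"tebizvefh" has second-to-last letter 'f'. The one such stem in the data (dedkevufh → dedkevufhhak) doubles the final consonant and adds -ak (as do ruharv, suplurf), so the same rule applies.
The other pattern: stems whose second-to-last letter is 's' add -uv.
So tebizvefh → tebizvefhhak.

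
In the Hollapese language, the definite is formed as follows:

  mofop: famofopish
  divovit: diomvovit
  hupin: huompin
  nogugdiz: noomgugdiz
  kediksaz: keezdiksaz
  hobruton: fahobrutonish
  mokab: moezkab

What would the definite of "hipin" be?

hupin and hobruton both end in -n yet inflect differently (huompin, fahobrutonish), so the final letter is not what conditions the rule; the last vowel is.
"hipin" has last vowel 'i'. The stems whose last vowel is 'i' (hupin → huompin, divovit → diomvovit, nogugdiz → noomgugdiz) insert -om- after the first vowel.
So hipin → hiompin.

hiompin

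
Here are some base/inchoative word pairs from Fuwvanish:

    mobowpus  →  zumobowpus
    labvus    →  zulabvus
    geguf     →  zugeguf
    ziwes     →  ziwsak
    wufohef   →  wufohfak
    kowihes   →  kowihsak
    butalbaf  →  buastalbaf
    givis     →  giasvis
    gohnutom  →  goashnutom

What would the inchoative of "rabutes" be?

rabutsak

"rabutes" has last vowel 'e'. The stems whose last vowel is 'e' (ziwes → ziwsak, wufohef → wufohfak, kowihes → kowihsak) delete the last vowel and add -ak.
So rabutes → rabutsak.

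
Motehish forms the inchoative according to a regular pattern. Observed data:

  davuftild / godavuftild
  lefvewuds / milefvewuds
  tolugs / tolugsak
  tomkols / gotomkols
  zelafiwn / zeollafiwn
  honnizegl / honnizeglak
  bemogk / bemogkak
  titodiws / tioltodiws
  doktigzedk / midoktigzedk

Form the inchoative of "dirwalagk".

tomkols and titodiws both end in -s yet inflect differently (gotomkols, tioltodiws), so the final letter is not what conditions the rule; the second-to-last letter is.
"dirwalagk" has second-to-last letter 'g'. The stems whose second-to-last letter is 'g' (tolugs → tolugsak, honnizegl → honnizeglak, bemogk → bemogkak) add -ak.
The other patterns: stems whose second-to-last letter is 'l' add the prefix go-; stems whose second-to-last letter is 'w' insert -ol- after the first vowel; stems whose second-to-last letter is 'd' add the prefix mi-.
So dirwalagk → dirwalagkak.

dirwalagkak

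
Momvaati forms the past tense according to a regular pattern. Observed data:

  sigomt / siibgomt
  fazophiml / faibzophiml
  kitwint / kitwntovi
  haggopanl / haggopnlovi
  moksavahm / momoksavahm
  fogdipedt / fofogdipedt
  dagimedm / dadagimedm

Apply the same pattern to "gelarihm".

gegelarihm

sigomt and kitwint both end in -t yet inflect differently (siibgomt, kitwntovi), so the final letter is not what conditions the rule; the second-to-last letter is.
"gelarihm" has second-to-last letter 'h'. The one such stem in the data (moksavahm → momoksavahm) repeats the first consonant+vowel as a prefix (as do fogdipedt, dagimedm), so the same rule applies.
So gelarihm → gegelarihm.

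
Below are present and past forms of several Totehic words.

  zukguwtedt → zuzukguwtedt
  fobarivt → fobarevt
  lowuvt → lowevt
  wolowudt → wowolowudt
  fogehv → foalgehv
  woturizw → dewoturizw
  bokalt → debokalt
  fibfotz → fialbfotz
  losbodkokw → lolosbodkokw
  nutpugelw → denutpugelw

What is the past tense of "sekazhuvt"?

sekazhevt

bokalt and lowuvt both end in -t yet inflect differently (debokalt, lowevt), so the final letter is not what conditions the rule; the second-to-last letter is.
"sekazhuvt" has second-to-last letter 'v'. The stems whose second-to-last letter is 'v' (lowuvt → lowevt, fobarivt → fobarevt) change the last vowel to 'e'.
The other patterns: stems whose second-to-last letter is 'l' or 'z' add the prefix de-; stems whose second-to-last letter is 'h' or 't' insert -al- after the first vowel; stems whose second-to-last letter is 'd' or 'k' repeat the first consonant+vowel as a prefix.
So sekazhuvt → sekazhevt.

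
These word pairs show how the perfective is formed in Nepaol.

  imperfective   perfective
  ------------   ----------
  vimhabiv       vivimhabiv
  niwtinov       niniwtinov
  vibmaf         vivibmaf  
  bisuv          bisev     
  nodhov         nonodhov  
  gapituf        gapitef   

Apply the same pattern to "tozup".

tozep

"tozup" has last vowel 'u'. The stems whose last vowel is 'u' (bisuv → bisev, gapituf → gapitef) change the last vowel to 'e'.
The other pattern: stems whose last vowel is 'a', 'i' or 'o' repeat the first consonant+vowel as a prefix.
So tozup → tozep.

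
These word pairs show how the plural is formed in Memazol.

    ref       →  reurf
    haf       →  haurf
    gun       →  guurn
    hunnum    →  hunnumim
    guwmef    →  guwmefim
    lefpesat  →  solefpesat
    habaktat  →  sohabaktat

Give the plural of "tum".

tuurm

"tum" has 1 vowel. The stems with 1 vowel (ref → reurf, haf → haurf, gun → guurn) insert -ur- after the first vowel.
So tum → tuurm.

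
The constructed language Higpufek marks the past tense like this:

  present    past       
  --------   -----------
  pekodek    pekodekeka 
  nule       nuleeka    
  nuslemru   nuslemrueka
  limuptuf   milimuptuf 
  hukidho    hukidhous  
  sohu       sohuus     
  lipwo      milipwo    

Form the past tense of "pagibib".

pagibibeka

nuslemru and sohu both end in -u yet inflect differently (nuslemrueka, sohuus), so the final letter is not what conditions the rule; the first letter is.
"pagibib" begins with p-. The one such stem in the data (pekodek → pekodekeka) adds -eka, so the same rule applies.
So pagibib → pagibibeka.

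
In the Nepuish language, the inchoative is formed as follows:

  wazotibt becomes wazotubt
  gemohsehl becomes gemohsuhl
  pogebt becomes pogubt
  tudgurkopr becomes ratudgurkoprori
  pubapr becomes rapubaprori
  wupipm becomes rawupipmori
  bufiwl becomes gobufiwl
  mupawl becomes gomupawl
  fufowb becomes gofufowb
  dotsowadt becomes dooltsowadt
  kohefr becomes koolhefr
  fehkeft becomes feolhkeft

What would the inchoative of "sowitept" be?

gemohsehl and bufiwl both end in -l yet inflect differently (gemohsuhl, gobufiwl), so the final letter is not what conditions the rule; the second-to-last letter is.
"sowitept" has second-to-last letter 'p'. The stems whose second-to-last letter is 'p' (tudgurkopr → ratudgurkoprori, pubapr → rapubaprori, wupipm → rawupipmori) add ra- … -ori around the stem.
The other patterns: stems whose second-to-last letter is 'b' or 'h' change the last vowel to 'u'; stems whose second-to-last letter is 'w' add the prefix go-; stems whose second-to-last letter is 'd' or 'f' insert -ol- after the first vowel.
So sowitept → rasowiteptori.

rasowiteptori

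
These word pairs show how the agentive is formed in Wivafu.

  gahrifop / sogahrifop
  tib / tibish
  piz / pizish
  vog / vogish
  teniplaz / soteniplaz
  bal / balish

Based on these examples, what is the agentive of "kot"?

piz and teniplaz both end in -z yet inflect differently (pizish, soteniplaz), so the final letter is not what conditions the rule; the number of vowels is.
"kot" has 1 vowel. The stems with 1 vowel (piz → pizish, vog → vogish, tib → tibish) add -ish.
The other pattern: stems with 3 vowels add the prefix so-.
So kot → kotish.

kotish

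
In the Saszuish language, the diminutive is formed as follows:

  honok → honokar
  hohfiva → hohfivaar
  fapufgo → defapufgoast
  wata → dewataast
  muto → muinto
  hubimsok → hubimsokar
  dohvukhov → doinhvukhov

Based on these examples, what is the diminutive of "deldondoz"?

deinldondoz

muto and fapufgo both end in -o yet inflect differently (muinto, defapufgoast), so the final letter is not what conditions the rule; the first letter is.
"deldondoz" begins with d-. The one such stem in the data (dohvukhov → doinhvukhov) inserts -in- after the first vowel (as does muto), so the same rule applies.
So deldondoz → deinldondoz.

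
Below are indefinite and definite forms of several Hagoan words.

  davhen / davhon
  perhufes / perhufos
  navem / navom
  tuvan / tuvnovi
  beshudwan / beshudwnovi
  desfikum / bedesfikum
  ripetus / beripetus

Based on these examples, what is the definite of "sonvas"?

davhen and tuvan both end in -n yet inflect differently (davhon, tuvnovi), so the final letter is not what conditions the rule; the last vowel is.
"sonvas" has last vowel 'a'. The stems whose last vowel is 'a' (tuvan → tuvnovi, beshudwan → beshudwnovi) delete the last vowel and add -ovi.
So sonvas → sonvsovi.

sonvsovi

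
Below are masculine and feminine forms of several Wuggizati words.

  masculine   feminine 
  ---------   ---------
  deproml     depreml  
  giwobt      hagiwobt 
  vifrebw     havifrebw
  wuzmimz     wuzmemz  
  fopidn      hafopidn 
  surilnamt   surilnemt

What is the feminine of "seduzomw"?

seduzemw

surilnamt and giwobt both end in -t yet inflect differently (surilnemt, hagiwobt), so the final letter is not what conditions the rule; the second-to-last letter is.
"seduzomw" has second-to-last letter 'm'. The stems whose second-to-last letter is 'm' (wuzmimz → wuzmemz, surilnamt → surilnemt, deproml → depreml) change the last vowel to 'e'.
So seduzomw → seduzemw.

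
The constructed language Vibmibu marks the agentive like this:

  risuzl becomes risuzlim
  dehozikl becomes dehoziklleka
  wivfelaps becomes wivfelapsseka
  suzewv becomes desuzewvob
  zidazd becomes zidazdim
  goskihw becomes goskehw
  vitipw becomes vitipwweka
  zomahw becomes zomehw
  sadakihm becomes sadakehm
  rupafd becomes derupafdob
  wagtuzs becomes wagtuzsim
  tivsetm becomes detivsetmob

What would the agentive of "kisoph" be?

kisophheka

wagtuzs and wivfelaps both end in -s yet inflect differently (wagtuzsim, wivfelapsseka), so the final letter is not what conditions the rule; the second-to-last letter is.
"kisoph" has second-to-last letter 'p'. The stems whose second-to-last letter is 'p' (wivfelaps → wivfelapsseka, vitipw → vitipwweka) double the final consonant and add -eka.
The other patterns: stems whose second-to-last letter is 'h' change the last vowel to 'e'; stems whose second-to-last letter is 'z' add -im; stems whose second-to-last letter is 'f', 't' or 'w' add de- … -ob around the stem.
So kisoph → kisophheka.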